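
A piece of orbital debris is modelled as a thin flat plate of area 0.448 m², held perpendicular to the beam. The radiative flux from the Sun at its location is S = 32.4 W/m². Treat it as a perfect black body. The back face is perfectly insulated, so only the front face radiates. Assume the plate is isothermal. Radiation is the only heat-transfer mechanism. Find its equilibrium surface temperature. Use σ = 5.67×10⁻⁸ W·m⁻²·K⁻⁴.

T ≈ 155 K

At equilibrium, absorbed power = emitted power.
Absorbing cross-section = A = 0.4480 m²; emitting surface = A = 0.4480 m² (ratio 1).
S·A_cross = εσ·A_surf·T⁴  ⇒  T⁴ = S/(1σ).
T⁴ = 1.00·32.4/(1·5.67×10⁻⁸) = 5.714×10⁸ K⁴.
T = (5.714×10⁸)^(1/4).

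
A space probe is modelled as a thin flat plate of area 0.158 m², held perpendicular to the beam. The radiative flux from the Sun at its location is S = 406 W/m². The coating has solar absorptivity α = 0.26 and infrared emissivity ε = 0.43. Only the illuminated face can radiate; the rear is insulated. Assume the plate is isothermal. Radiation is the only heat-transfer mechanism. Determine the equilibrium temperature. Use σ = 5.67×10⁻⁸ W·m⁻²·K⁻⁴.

T ≈ 257 K

At equilibrium, absorbed power = emitted power.
Absorbing cross-section = A = 0.1580 m²; emitting surface = A = 0.1580 m² (ratio 1).
αS·A_cross = εσ·A_surf·T⁴  ⇒  T⁴ = αS/(ε·1σ).
T⁴ = 0.260·406/(0.43·1·5.67×10⁻⁸) = 4.330×10⁹ K⁴.
T = (4.330×10⁹)^(1/4).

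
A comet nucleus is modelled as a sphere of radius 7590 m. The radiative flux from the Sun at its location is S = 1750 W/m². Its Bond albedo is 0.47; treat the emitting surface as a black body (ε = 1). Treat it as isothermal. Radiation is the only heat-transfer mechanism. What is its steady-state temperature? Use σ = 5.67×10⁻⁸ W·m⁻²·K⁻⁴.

T ≈ 253 K

At equilibrium, absorbed power = emitted power.
Absorbing cross-section = πr² = 1.810×10⁸ m²; emitting surface = 4πr² = 7.239×10⁸ m² (ratio 4).
(1−a)S·A_cross = εσ·A_surf·T⁴  ⇒  T⁴ = (1−a)S/(4σ).
T⁴ = 0.530·1750/(4·5.67×10⁻⁸) = 4.090×10⁹ K⁴.
T = (4.090×10⁹)^(1/4).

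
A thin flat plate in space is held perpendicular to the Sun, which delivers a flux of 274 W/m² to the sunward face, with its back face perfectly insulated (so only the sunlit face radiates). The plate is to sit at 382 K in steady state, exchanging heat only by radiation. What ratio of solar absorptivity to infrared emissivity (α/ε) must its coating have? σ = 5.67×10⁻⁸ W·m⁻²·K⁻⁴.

Balance: αS·A = εσ·1A·T⁴ ⇒ α/ε = σT⁴/S.
α/ε = 5.67×10⁻⁸·(382)⁴/274 = 5.67×10⁻⁸·2.129×10¹⁰/274.

α/ε ≈ 4.41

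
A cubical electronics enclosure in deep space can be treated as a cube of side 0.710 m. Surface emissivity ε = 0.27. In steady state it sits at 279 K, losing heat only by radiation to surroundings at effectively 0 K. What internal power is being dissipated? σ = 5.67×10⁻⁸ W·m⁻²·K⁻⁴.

Steady state: P = εσA T⁴.
A = 6L² = 3.025 m²; T⁴ = (279)⁴ = 6.059×10⁹ K⁴.
P = 0.27 × 5.67×10⁻⁸ × 3.025 × 6.059×10⁹.

P ≈ 281 W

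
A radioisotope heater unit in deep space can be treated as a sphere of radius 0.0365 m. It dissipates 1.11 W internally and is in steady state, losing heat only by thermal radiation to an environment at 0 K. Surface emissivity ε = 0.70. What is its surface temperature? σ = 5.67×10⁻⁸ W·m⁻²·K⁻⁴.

Steady state: internal power = radiated power, P = εσA T⁴.
Radiating area A = 4πr² = 0.01674 m².
T⁴ = P/(εσA) = 1.11/(0.70·5.67×10⁻⁸·0.01674) = 1.670×10⁹ K⁴.
T = (1.670×10⁹)^(1/4).

T ≈ 202 K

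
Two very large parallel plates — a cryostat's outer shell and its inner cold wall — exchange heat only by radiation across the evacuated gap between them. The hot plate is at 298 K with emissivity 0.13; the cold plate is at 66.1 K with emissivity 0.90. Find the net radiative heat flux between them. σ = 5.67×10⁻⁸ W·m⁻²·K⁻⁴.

For two infinite grey parallel plates, q = σ(T₁⁴ − T₂⁴)/(1/ε₁ + 1/ε₂ − 1).
T₁⁴ − T₂⁴ = 7.886×10⁹ − 1.909×10⁷ = 7.867×10⁹ K⁴.
1/ε₁ + 1/ε₂ − 1 = 7.692 + 1.111 − 1 = 7.803.
q = 5.67×10⁻⁸ × 7.867×10⁹ / 7.803.

q ≈ 57.2 W/m²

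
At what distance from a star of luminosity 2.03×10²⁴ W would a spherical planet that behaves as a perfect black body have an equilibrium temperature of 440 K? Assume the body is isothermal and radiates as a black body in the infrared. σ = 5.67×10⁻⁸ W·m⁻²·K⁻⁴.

For an isothermal black-emitting sphere, (1−a)S·πr² = σ·4πr²·T⁴ ⇒ S = 4σT⁴/(1−a).
S = 4·5.67×10⁻⁸·(440)⁴/1.00 = 8501 W/m².
Flux falls as S = L/(4πd²), so d = √(L/(4πS)) = √(2.03×10²⁴/(4π·8501)).

d ≈ 4.36×10⁹ m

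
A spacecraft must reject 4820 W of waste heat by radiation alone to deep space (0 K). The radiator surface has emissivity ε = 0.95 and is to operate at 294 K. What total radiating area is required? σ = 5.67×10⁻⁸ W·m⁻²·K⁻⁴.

A ≈ 12.0 m²

P = εσA T⁴ ⇒ A = P/(εσT⁴).
T⁴ = 7.471×10⁹ K⁴.
A = 4820/(0.95 × 5.67×10⁻⁸ × 7.471×10⁹).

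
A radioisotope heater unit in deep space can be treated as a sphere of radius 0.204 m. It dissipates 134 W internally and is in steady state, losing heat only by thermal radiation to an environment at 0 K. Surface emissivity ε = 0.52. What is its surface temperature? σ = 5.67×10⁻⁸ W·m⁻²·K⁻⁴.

T ≈ 305 K

Steady state: internal power = radiated power, P = εσA T⁴.
Radiating area A = 4πr² = 0.5230 m².
T⁴ = P/(εσA) = 134/(0.52·5.67×10⁻⁸·0.5230) = 8.691×10⁹ K⁴.
T = (8.691×10⁹)^(1/4).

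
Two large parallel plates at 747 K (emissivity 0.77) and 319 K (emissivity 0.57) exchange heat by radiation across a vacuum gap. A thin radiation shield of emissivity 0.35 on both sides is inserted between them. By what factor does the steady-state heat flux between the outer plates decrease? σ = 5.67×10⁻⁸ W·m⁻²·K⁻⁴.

Without shield: q₀ = σΔ(T⁴)/(1/ε₁+1/ε₂−1) with denominator 2.053.
With shield the two gaps are in series; the resistances add: (1/ε₁+1/ε_s−1)+(1/ε_s+1/ε₂−1) = 3.156+3.612 = 6.767.
Heat-flux ratio q₀/q = 6.767/2.053.

factor ≈ 3.30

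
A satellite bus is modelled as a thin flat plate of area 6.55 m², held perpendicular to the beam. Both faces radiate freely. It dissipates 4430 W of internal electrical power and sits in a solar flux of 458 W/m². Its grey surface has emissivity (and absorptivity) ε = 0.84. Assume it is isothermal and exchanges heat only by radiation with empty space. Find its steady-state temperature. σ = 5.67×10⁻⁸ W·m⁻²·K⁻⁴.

T ≈ 325 K

At steady state, absorbed solar power + internal power = radiated power.
Absorbed: α·S·A_cross = 0.84·458·6.550 = 2520 W (cross-section A).
Total input = 2520 + 4430 = 6950 W.
Radiated: εσ·A_surf·T⁴ with A_surf = 2A = 13.10 m².
T⁴ = 6950/(0.84·5.67×10⁻⁸·13.10) = 1.114×10¹⁰ K⁴.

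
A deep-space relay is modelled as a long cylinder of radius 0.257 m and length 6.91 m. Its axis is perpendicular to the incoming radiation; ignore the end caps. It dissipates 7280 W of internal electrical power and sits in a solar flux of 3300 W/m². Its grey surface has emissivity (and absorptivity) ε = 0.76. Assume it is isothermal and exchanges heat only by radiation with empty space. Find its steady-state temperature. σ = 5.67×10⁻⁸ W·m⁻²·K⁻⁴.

T ≈ 428 K

At steady state, absorbed solar power + internal power = radiated power.
Absorbed: α·S·A_cross = 0.76·3300·3.552 = 8908 W (cross-section 2rL).
Total input = 8908 + 7280 = 16190 W.
Radiated: εσ·A_surf·T⁴ with A_surf = 2πrL = 11.16 m².
T⁴ = 16190/(0.76·5.67×10⁻⁸·11.16) = 3.367×10¹⁰ K⁴.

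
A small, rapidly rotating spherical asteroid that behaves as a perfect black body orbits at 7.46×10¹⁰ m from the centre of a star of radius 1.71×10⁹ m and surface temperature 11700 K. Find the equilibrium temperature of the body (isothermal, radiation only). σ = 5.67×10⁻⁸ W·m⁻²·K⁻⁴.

The star's surface emits σT_*⁴; at distance d the flux is S = σT_*⁴(R_*/d)².
S = 5.67×10⁻⁸·(11700)⁴·(1.71×10⁹/7.46×10¹⁰)² = 5.583×10⁵ W/m².
For an isothermal sphere T⁴ = (1−a)S/(4σ) = 2.461×10¹² K⁴.

T ≈ 1250 K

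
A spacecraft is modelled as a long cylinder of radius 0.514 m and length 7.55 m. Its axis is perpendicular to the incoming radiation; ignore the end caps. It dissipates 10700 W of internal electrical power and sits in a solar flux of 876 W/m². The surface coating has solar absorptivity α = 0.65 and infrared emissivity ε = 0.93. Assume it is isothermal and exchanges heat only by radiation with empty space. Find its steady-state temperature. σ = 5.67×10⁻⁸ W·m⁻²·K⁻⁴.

At steady state, absorbed solar power + internal power = radiated power.
Absorbed: α·S·A_cross = 0.65·876·7.761 = 4419 W (cross-section 2rL).
Total input = 4419 + 10700 = 15120 W.
Radiated: εσ·A_surf·T⁴ with A_surf = 2πrL = 24.38 m².
T⁴ = 15120/(0.93·5.67×10⁻⁸·24.38) = 1.176×10¹⁰ K⁴.

T ≈ 329 K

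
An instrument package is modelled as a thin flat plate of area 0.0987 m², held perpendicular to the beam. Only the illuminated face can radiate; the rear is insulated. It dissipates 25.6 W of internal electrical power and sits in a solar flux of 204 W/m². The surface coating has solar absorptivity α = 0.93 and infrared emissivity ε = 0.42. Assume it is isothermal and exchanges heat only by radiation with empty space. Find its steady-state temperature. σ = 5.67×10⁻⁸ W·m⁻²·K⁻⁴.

At steady state, absorbed solar power + internal power = radiated power.
Absorbed: α·S·A_cross = 0.93·204·0.09870 = 18.73 W (cross-section A).
Total input = 18.73 + 25.6 = 44.33 W.
Radiated: εσ·A_surf·T⁴ with A_surf = A = 0.09870 m².
T⁴ = 44.33/(0.42·5.67×10⁻⁸·0.09870) = 1.886×10¹⁰ K⁴.

T ≈ 371 K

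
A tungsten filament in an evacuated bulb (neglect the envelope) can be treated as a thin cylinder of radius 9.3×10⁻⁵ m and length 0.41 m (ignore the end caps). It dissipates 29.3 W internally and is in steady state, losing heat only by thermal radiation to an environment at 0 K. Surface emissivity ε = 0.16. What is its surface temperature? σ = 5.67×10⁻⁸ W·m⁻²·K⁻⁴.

Steady state: internal power = radiated power, P = εσA T⁴.
Radiating area A = 2πrL = 2.396×10⁻⁴ m².
T⁴ = P/(εσA) = 29.3/(0.16·5.67×10⁻⁸·2.396×10⁻⁴) = 1.348×10¹³ K⁴.
T = (1.348×10¹³)^(1/4).

T ≈ 1920 K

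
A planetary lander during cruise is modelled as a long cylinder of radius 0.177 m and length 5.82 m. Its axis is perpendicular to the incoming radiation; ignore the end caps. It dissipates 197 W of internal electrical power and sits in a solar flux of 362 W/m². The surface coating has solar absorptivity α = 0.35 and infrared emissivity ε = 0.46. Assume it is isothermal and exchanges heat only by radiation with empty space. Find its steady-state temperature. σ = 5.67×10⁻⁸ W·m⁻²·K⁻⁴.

At steady state, absorbed solar power + internal power = radiated power.
Absorbed: α·S·A_cross = 0.35·362·2.060 = 261.0 W (cross-section 2rL).
Total input = 261.0 + 197 = 458.0 W.
Radiated: εσ·A_surf·T⁴ with A_surf = 2πrL = 6.473 m².
T⁴ = 458.0/(0.46·5.67×10⁻⁸·6.473) = 2.713×10⁹ K⁴.

T ≈ 228 K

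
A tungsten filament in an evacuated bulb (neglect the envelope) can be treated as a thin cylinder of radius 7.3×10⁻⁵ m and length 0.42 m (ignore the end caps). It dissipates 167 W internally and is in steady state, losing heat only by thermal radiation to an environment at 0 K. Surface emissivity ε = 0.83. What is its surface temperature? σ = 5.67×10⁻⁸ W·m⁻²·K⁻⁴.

Steady state: internal power = radiated power, P = εσA T⁴.
Radiating area A = 2πrL = 1.926×10⁻⁴ m².
T⁴ = P/(εσA) = 167/(0.83·5.67×10⁻⁸·1.926×10⁻⁴) = 1.842×10¹³ K⁴.
T = (1.842×10¹³)^(1/4).

T ≈ 2070 K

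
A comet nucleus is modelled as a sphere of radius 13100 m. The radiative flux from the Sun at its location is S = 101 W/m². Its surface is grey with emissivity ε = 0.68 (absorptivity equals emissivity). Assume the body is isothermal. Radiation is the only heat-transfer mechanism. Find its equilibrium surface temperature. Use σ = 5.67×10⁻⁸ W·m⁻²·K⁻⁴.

T ≈ 145 K

At equilibrium, absorbed power = emitted power.
Absorbing cross-section = πr² = 5.391×10⁸ m²; emitting surface = 4πr² = 2.157×10⁹ m² (ratio 4).
εS·A_cross = εσ·A_surf·T⁴  ⇒  T⁴ = S/(4σ)   (ε cancels).
T⁴ = 101/(4·5.67×10⁻⁸) = 4.453×10⁸ K⁴.
T = (4.453×10⁸)^(1/4).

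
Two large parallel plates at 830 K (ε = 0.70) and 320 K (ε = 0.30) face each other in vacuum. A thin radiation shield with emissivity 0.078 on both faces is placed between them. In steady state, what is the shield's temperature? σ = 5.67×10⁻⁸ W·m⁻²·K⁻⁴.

In steady state the net flux on the hot side equals that on the cold side.
σ(T₁⁴−T_s⁴)/D₁ = σ(T_s⁴−T₂⁴)/D₂, with D₁ = 1/ε₁+1/ε_s−1 = 13.25, D₂ = 1/ε_s+1/ε₂−1 = 15.15.
Solve for T_s⁴: T_s⁴ = (D₂·T₁⁴ + D₁·T₂⁴)/(D₁+D₂) = 2.581×10¹¹ K⁴.

T_s ≈ 713 K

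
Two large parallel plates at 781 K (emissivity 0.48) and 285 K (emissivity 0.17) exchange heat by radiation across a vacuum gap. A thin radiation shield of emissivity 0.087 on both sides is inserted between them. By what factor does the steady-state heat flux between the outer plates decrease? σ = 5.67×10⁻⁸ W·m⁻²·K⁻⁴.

factor ≈ 4.16

Without shield: q₀ = σΔ(T⁴)/(1/ε₁+1/ε₂−1) with denominator 6.966.
With shield the two gaps are in series; the resistances add: (1/ε₁+1/ε_s−1)+(1/ε_s+1/ε₂−1) = 12.58+16.38 = 28.95.
Heat-flux ratio q₀/q = 28.95/6.966.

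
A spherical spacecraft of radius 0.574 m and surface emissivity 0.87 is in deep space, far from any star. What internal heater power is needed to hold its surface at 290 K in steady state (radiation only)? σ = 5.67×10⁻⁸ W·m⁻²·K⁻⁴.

P ≈ 1440 W

P = εσ·4πr²·T⁴.
4πr² = 4.140 m²; T⁴ = 7.073×10⁹ K⁴.
P = 0.87·5.67×10⁻⁸·4.140·7.073×10⁹.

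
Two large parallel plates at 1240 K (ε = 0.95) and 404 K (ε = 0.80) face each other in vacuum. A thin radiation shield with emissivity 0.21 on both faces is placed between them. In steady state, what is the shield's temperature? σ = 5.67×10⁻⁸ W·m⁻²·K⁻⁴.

T_s ≈ 1050 K

In steady state the net flux on the hot side equals that on the cold side.
σ(T₁⁴−T_s⁴)/D₁ = σ(T_s⁴−T₂⁴)/D₂, with D₁ = 1/ε₁+1/ε_s−1 = 4.815, D₂ = 1/ε_s+1/ε₂−1 = 5.012.
Solve for T_s⁴: T_s⁴ = (D₂·T₁⁴ + D₁·T₂⁴)/(D₁+D₂) = 1.219×10¹² K⁴.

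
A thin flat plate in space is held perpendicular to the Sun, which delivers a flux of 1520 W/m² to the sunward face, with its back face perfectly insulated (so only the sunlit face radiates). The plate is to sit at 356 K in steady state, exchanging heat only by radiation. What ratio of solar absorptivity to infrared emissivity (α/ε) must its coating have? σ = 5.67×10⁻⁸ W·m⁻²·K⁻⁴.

Balance: αS·A = εσ·1A·T⁴ ⇒ α/ε = σT⁴/S.
α/ε = 5.67×10⁻⁸·(356)⁴/1520 = 5.67×10⁻⁸·1.606×10¹⁰/1520.

α/ε ≈ 0.599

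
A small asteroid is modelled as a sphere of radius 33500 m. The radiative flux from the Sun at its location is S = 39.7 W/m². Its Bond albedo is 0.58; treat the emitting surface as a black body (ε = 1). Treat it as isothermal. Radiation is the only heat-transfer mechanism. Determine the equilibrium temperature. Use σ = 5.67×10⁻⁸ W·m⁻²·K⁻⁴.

T ≈ 92.6 K

At equilibrium, absorbed power = emitted power.
Absorbing cross-section = πr² = 3.526×10⁹ m²; emitting surface = 4πr² = 1.410×10¹⁰ m² (ratio 4).
(1−a)S·A_cross = εσ·A_surf·T⁴  ⇒  T⁴ = (1−a)S/(4σ).
T⁴ = 0.420·39.7/(4·5.67×10⁻⁸) = 7.352×10⁷ K⁴.
T = (7.352×10⁷)^(1/4).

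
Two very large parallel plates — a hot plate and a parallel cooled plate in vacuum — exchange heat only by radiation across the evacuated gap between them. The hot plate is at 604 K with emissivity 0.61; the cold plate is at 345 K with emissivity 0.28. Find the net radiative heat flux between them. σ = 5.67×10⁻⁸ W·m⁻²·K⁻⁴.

q ≈ 1600 W/m²

For two infinite grey parallel plates, q = σ(T₁⁴ − T₂⁴)/(1/ε₁ + 1/ε₂ − 1).
T₁⁴ − T₂⁴ = 1.331×10¹¹ − 1.417×10¹⁰ = 1.189×10¹¹ K⁴.
1/ε₁ + 1/ε₂ − 1 = 1.639 + 3.571 − 1 = 4.211.
q = 5.67×10⁻⁸ × 1.189×10¹¹ / 4.211.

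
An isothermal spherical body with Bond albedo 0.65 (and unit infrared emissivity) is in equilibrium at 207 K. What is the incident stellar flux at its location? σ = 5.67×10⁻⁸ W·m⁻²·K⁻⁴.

(1−a)S·πr² = σ·4πr²·T⁴ ⇒ S = 4σT⁴/(1−a).
S = 4·5.67×10⁻⁸·1.836×10⁹/0.350.

S ≈ 1190 W/m²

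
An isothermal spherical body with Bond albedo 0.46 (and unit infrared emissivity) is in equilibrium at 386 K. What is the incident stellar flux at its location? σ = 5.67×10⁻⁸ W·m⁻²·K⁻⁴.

(1−a)S·πr² = σ·4πr²·T⁴ ⇒ S = 4σT⁴/(1−a).
S = 4·5.67×10⁻⁸·2.220×10¹⁰/0.540.

S ≈ 9320 W/m²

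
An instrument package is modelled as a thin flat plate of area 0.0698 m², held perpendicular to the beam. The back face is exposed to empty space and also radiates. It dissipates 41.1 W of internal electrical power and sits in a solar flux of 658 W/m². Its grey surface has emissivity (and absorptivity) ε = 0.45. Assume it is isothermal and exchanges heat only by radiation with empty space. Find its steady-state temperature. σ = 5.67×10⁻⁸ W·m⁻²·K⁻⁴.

T ≈ 363 K

At steady state, absorbed solar power + internal power = radiated power.
Absorbed: α·S·A_cross = 0.45·658·0.06980 = 20.67 W (cross-section A).
Total input = 20.67 + 41.1 = 61.77 W.
Radiated: εσ·A_surf·T⁴ with A_surf = 2A = 0.1396 m².
T⁴ = 61.77/(0.45·5.67×10⁻⁸·0.1396) = 1.734×10¹⁰ K⁴.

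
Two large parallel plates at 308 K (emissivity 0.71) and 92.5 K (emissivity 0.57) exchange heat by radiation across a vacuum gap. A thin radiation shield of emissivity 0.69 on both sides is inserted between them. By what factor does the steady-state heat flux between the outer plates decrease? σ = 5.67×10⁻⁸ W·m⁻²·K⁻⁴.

Without shield: q₀ = σΔ(T⁴)/(1/ε₁+1/ε₂−1) with denominator 2.163.
With shield the two gaps are in series; the resistances add: (1/ε₁+1/ε_s−1)+(1/ε_s+1/ε₂−1) = 1.858+2.204 = 4.061.
Heat-flux ratio q₀/q = 4.061/2.163.

factor ≈ 1.88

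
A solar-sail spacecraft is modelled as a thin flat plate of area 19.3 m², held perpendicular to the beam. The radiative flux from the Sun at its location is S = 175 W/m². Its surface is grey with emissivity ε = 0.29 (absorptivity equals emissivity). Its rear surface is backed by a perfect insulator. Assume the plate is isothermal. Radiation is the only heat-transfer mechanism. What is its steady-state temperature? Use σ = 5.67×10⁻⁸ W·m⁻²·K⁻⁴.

T ≈ 236 K

At equilibrium, absorbed power = emitted power.
Absorbing cross-section = A = 19.30 m²; emitting surface = A = 19.30 m² (ratio 1).
εS·A_cross = εσ·A_surf·T⁴  ⇒  T⁴ = S/(1σ)   (ε cancels).
T⁴ = 175/(1·5.67×10⁻⁸) = 3.086×10⁹ K⁴.
T = (3.086×10⁹)^(1/4).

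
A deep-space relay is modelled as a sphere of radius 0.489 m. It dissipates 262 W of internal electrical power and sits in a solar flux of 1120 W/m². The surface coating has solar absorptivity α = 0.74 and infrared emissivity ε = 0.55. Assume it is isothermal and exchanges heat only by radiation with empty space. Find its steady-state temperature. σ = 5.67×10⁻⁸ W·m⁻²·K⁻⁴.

At steady state, absorbed solar power + internal power = radiated power.
Absorbed: α·S·A_cross = 0.74·1120·0.7512 = 622.6 W (cross-section πr²).
Total input = 622.6 + 262 = 884.6 W.
Radiated: εσ·A_surf·T⁴ with A_surf = 4πr² = 3.005 m².
T⁴ = 884.6/(0.55·5.67×10⁻⁸·3.005) = 9.440×10⁹ K⁴.

T ≈ 312 K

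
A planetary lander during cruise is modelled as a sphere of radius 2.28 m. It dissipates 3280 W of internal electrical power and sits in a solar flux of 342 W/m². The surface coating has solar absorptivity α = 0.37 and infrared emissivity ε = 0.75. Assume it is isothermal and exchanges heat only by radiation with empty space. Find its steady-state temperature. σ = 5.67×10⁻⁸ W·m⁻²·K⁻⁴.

At steady state, absorbed solar power + internal power = radiated power.
Absorbed: α·S·A_cross = 0.37·342·16.33 = 2067 W (cross-section πr²).
Total input = 2067 + 3280 = 5347 W.
Radiated: εσ·A_surf·T⁴ with A_surf = 4πr² = 65.33 m².
T⁴ = 5347/(0.75·5.67×10⁻⁸·65.33) = 1.925×10⁹ K⁴.

T ≈ 209 K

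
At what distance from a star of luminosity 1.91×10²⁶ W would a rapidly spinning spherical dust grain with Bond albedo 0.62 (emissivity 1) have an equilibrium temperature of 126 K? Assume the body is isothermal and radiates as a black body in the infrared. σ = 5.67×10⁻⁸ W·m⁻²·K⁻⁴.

For an isothermal black-emitting sphere, (1−a)S·πr² = σ·4πr²·T⁴ ⇒ S = 4σT⁴/(1−a).
S = 4·5.67×10⁻⁸·(126)⁴/0.380 = 150.4 W/m².
Flux falls as S = L/(4πd²), so d = √(L/(4πS)) = √(1.91×10²⁶/(4π·150.4)).

d ≈ 3.18×10¹¹ m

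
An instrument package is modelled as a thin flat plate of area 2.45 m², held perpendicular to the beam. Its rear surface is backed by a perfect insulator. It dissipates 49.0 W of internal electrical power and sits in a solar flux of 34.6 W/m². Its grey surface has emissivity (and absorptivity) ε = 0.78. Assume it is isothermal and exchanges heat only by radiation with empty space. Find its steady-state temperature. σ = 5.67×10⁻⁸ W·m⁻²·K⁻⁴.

At steady state, absorbed solar power + internal power = radiated power.
Absorbed: α·S·A_cross = 0.78·34.6·2.450 = 66.12 W (cross-section A).
Total input = 66.12 + 49.0 = 115.1 W.
Radiated: εσ·A_surf·T⁴ with A_surf = A = 2.450 m².
T⁴ = 115.1/(0.78·5.67×10⁻⁸·2.450) = 1.062×10⁹ K⁴.

T ≈ 181 K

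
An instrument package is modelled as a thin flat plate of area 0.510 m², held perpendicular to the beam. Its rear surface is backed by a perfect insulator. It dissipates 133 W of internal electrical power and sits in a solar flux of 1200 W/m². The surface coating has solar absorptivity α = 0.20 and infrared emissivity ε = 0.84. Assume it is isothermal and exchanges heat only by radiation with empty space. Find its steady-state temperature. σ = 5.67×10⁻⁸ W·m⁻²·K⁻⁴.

T ≈ 320 K

At steady state, absorbed solar power + internal power = radiated power.
Absorbed: α·S·A_cross = 0.20·1200·0.5100 = 122.4 W (cross-section A).
Total input = 122.4 + 133 = 255.4 W.
Radiated: εσ·A_surf·T⁴ with A_surf = A = 0.5100 m².
T⁴ = 255.4/(0.84·5.67×10⁻⁸·0.5100) = 1.051×10¹⁰ K⁴.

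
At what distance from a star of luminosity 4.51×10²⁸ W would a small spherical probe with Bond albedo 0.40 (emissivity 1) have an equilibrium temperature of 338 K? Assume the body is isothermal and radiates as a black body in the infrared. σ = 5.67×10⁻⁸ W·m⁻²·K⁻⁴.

d ≈ 8.53×10¹¹ m

For an isothermal black-emitting sphere, (1−a)S·πr² = σ·4πr²·T⁴ ⇒ S = 4σT⁴/(1−a).
S = 4·5.67×10⁻⁸·(338)⁴/0.600 = 4934 W/m².
Flux falls as S = L/(4πd²), so d = √(L/(4πS)) = √(4.51×10²⁸/(4π·4934)).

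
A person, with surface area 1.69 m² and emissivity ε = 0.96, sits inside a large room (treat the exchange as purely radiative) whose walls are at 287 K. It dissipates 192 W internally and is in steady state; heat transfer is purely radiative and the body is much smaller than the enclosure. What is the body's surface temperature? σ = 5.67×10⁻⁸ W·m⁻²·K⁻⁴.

For a small grey body in a large enclosure, net radiated power = εσA(T⁴ − T_w⁴).
Steady state: P = εσA(T⁴ − T_w⁴) with A = 1.69 m².
T⁴ = P/(εσA) + T_w⁴ = 192/(0.96·5.67×10⁻⁸·1.690) + (287)⁴
    = 2.087×10⁹ + 6.785×10⁹ = 8.872×10⁹ K⁴.

T ≈ 307 K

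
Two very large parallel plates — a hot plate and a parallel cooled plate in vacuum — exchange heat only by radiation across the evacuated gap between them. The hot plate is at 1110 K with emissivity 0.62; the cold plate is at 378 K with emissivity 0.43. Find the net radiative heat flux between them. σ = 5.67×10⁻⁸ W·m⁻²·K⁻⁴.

q ≈ 28900 W/m²

For two infinite grey parallel plates, q = σ(T₁⁴ − T₂⁴)/(1/ε₁ + 1/ε₂ − 1).
T₁⁴ − T₂⁴ = 1.518×10¹² − 2.042×10¹⁰ = 1.498×10¹² K⁴.
1/ε₁ + 1/ε₂ − 1 = 1.613 + 2.326 − 1 = 2.938.
q = 5.67×10⁻⁸ × 1.498×10¹² / 2.938.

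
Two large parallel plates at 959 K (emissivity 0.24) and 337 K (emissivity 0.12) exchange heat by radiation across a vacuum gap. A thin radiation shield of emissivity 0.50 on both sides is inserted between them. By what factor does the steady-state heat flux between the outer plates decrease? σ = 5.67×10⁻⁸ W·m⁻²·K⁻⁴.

Without shield: q₀ = σΔ(T⁴)/(1/ε₁+1/ε₂−1) with denominator 11.50.
With shield the two gaps are in series; the resistances add: (1/ε₁+1/ε_s−1)+(1/ε_s+1/ε₂−1) = 5.167+9.333 = 14.50.
Heat-flux ratio q₀/q = 14.50/11.50.

factor ≈ 1.26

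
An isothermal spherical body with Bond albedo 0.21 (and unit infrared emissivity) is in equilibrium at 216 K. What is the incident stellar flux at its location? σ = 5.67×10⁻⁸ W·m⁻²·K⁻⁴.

(1−a)S·πr² = σ·4πr²·T⁴ ⇒ S = 4σT⁴/(1−a).
S = 4·5.67×10⁻⁸·2.177×10⁹/0.790.

S ≈ 625 W/m²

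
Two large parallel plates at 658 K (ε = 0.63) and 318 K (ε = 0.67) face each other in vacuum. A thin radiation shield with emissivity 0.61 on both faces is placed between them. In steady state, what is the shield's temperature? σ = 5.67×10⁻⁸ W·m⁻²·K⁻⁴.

In steady state the net flux on the hot side equals that on the cold side.
σ(T₁⁴−T_s⁴)/D₁ = σ(T_s⁴−T₂⁴)/D₂, with D₁ = 1/ε₁+1/ε_s−1 = 2.227, D₂ = 1/ε_s+1/ε₂−1 = 2.132.
Solve for T_s⁴: T_s⁴ = (D₂·T₁⁴ + D₁·T₂⁴)/(D₁+D₂) = 9.692×10¹⁰ K⁴.

T_s ≈ 558 K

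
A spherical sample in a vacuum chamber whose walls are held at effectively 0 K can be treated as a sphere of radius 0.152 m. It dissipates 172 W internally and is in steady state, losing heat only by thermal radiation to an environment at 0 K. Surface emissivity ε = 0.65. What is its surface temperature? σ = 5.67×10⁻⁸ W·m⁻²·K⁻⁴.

Steady state: internal power = radiated power, P = εσA T⁴.
Radiating area A = 4πr² = 0.2903 m².
T⁴ = P/(εσA) = 172/(0.65·5.67×10⁻⁸·0.2903) = 1.607×10¹⁰ K⁴.
T = (1.607×10¹⁰)^(1/4).

T ≈ 356 K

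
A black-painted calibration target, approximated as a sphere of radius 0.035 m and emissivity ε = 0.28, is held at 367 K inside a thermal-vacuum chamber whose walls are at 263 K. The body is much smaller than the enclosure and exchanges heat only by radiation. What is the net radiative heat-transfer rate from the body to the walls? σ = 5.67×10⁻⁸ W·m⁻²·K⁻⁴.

For a small grey body in a large enclosure: P_net = εσA(T_body⁴ − T_wall⁴).
A = 4πr² = 0.01539 m²; T_body⁴ − T_wall⁴ = 1.814×10¹⁰ − 4.784×10⁹ = 1.336×10¹⁰ K⁴.
|P_net| = 0.28·5.67×10⁻⁸·0.01539·1.336×10¹⁰.

P_net ≈ 3.26 W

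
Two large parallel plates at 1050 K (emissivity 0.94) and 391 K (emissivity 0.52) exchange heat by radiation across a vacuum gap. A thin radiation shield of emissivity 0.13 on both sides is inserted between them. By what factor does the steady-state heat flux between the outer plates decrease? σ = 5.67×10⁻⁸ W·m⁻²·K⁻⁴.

factor ≈ 8.24

Without shield: q₀ = σΔ(T⁴)/(1/ε₁+1/ε₂−1) with denominator 1.987.
With shield the two gaps are in series; the resistances add: (1/ε₁+1/ε_s−1)+(1/ε_s+1/ε₂−1) = 7.756+8.615 = 16.37.
Heat-flux ratio q₀/q = 16.37/1.987.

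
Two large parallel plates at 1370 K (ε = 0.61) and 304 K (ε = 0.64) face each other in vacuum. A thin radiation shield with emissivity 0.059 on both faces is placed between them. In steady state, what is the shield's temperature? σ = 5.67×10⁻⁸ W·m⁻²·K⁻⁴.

T_s ≈ 1150 K

In steady state the net flux on the hot side equals that on the cold side.
σ(T₁⁴−T_s⁴)/D₁ = σ(T_s⁴−T₂⁴)/D₂, with D₁ = 1/ε₁+1/ε_s−1 = 17.59, D₂ = 1/ε_s+1/ε₂−1 = 17.51.
Solve for T_s⁴: T_s⁴ = (D₂·T₁⁴ + D₁·T₂⁴)/(D₁+D₂) = 1.762×10¹² K⁴.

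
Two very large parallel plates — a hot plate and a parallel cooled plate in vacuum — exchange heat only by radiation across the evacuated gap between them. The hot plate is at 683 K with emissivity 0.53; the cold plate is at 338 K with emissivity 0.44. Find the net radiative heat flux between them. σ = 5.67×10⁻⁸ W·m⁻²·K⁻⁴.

q ≈ 3670 W/m²

For two infinite grey parallel plates, q = σ(T₁⁴ − T₂⁴)/(1/ε₁ + 1/ε₂ − 1).
T₁⁴ − T₂⁴ = 2.176×10¹¹ − 1.305×10¹⁰ = 2.046×10¹¹ K⁴.
1/ε₁ + 1/ε₂ − 1 = 1.887 + 2.273 − 1 = 3.160.
q = 5.67×10⁻⁸ × 2.046×10¹¹ / 3.160.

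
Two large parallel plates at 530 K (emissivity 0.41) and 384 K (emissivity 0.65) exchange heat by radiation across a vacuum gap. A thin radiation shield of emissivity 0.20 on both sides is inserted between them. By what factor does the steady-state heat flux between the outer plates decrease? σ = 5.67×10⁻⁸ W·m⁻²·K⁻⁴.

Without shield: q₀ = σΔ(T⁴)/(1/ε₁+1/ε₂−1) with denominator 2.977.
With shield the two gaps are in series; the resistances add: (1/ε₁+1/ε_s−1)+(1/ε_s+1/ε₂−1) = 6.439+5.538 = 11.98.
Heat-flux ratio q₀/q = 11.98/2.977.

factor ≈ 4.02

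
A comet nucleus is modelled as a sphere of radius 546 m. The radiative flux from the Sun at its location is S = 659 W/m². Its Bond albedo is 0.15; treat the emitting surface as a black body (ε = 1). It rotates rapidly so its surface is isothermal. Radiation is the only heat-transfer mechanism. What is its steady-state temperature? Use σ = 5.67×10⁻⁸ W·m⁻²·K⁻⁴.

T ≈ 223 K

At equilibrium, absorbed power = emitted power.
Absorbing cross-section = πr² = 9.366×10⁵ m²; emitting surface = 4πr² = 3.746×10⁶ m² (ratio 4).
(1−a)S·A_cross = εσ·A_surf·T⁴  ⇒  T⁴ = (1−a)S/(4σ).
T⁴ = 0.850·659/(4·5.67×10⁻⁸) = 2.470×10⁹ K⁴.
T = (2.470×10⁹)^(1/4).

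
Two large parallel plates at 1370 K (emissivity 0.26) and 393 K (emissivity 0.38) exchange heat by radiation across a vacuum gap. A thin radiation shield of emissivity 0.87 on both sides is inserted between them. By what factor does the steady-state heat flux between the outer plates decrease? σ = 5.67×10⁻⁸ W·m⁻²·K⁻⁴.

factor ≈ 1.24

Without shield: q₀ = σΔ(T⁴)/(1/ε₁+1/ε₂−1) with denominator 5.478.
With shield the two gaps are in series; the resistances add: (1/ε₁+1/ε_s−1)+(1/ε_s+1/ε₂−1) = 3.996+2.781 = 6.777.
Heat-flux ratio q₀/q = 6.777/5.478.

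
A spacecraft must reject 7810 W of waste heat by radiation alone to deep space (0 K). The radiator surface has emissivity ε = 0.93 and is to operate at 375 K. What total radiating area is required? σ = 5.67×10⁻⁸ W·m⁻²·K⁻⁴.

A ≈ 7.49 m²

P = εσA T⁴ ⇒ A = P/(εσT⁴).
T⁴ = 1.978×10¹⁰ K⁴.
A = 7810/(0.93 × 5.67×10⁻⁸ × 1.978×10¹⁰).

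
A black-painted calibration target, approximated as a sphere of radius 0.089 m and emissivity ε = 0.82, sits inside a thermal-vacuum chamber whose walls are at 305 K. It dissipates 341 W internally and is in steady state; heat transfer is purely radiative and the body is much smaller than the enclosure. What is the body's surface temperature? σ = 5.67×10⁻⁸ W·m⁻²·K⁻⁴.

T ≈ 536 K

For a small grey body in a large enclosure, net radiated power = εσA(T⁴ − T_w⁴).
Steady state: P = εσA(T⁴ − T_w⁴) with A = 4πr² = 0.09954 m².
T⁴ = P/(εσA) + T_w⁴ = 341/(0.82·5.67×10⁻⁸·0.09954) + (305)⁴
    = 7.368×10¹⁰ + 8.654×10⁹ = 8.234×10¹⁰ K⁴.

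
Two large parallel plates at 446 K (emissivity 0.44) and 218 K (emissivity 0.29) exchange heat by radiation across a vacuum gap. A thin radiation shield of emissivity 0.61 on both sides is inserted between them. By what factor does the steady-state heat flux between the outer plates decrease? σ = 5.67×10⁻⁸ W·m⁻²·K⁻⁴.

factor ≈ 1.48

Without shield: q₀ = σΔ(T⁴)/(1/ε₁+1/ε₂−1) with denominator 4.721.
With shield the two gaps are in series; the resistances add: (1/ε₁+1/ε_s−1)+(1/ε_s+1/ε₂−1) = 2.912+4.088 = 7.000.
Heat-flux ratio q₀/q = 7.000/4.721.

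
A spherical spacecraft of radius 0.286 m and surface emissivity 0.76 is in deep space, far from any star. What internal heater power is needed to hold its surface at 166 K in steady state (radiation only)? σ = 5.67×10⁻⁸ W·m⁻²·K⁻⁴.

P ≈ 33.6 W

P = εσ·4πr²·T⁴.
4πr² = 1.028 m²; T⁴ = 7.593×10⁸ K⁴.
P = 0.76·5.67×10⁻⁸·1.028·7.593×10⁸.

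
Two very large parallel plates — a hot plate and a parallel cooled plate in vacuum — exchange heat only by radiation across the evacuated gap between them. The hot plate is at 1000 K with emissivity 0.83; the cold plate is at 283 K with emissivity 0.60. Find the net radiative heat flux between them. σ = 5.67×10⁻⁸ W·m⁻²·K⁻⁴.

For two infinite grey parallel plates, q = σ(T₁⁴ − T₂⁴)/(1/ε₁ + 1/ε₂ − 1).
T₁⁴ − T₂⁴ = 1.000×10¹² − 6.414×10⁹ = 9.936×10¹¹ K⁴.
1/ε₁ + 1/ε₂ − 1 = 1.205 + 1.667 − 1 = 1.871.
q = 5.67×10⁻⁸ × 9.936×10¹¹ / 1.871.

q ≈ 30100 W/m²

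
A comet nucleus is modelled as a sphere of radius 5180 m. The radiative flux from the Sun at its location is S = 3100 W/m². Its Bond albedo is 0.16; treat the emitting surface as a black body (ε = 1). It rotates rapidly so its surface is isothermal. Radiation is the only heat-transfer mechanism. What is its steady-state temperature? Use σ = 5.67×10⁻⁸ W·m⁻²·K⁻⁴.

T ≈ 327 K

At equilibrium, absorbed power = emitted power.
Absorbing cross-section = πr² = 8.430×10⁷ m²; emitting surface = 4πr² = 3.372×10⁸ m² (ratio 4).
(1−a)S·A_cross = εσ·A_surf·T⁴  ⇒  T⁴ = (1−a)S/(4σ).
T⁴ = 0.840·3100/(4·5.67×10⁻⁸) = 1.148×10¹⁰ K⁴.
T = (1.148×10¹⁰)^(1/4).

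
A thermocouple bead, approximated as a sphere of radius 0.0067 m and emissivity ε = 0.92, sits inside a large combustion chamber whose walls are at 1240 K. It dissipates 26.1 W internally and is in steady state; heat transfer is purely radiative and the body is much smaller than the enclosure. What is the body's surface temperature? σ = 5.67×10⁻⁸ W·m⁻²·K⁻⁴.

T ≈ 1340 K

For a small grey body in a large enclosure, net radiated power = εσA(T⁴ − T_w⁴).
Steady state: P = εσA(T⁴ − T_w⁴) with A = 4πr² = 5.641×10⁻⁴ m².
T⁴ = P/(εσA) + T_w⁴ = 26.1/(0.92·5.67×10⁻⁸·5.641×10⁻⁴) + (1240)⁴
    = 8.870×10¹¹ + 2.364×10¹² = 3.251×10¹² K⁴.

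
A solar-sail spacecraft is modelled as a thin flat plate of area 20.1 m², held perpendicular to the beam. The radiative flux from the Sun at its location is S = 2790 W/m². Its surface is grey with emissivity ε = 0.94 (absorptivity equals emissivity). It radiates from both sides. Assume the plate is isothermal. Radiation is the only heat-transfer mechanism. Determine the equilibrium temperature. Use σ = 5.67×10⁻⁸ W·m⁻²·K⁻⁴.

T ≈ 396 K

At equilibrium, absorbed power = emitted power.
Absorbing cross-section = A = 20.10 m²; emitting surface = 2A = 40.20 m² (ratio 2).
εS·A_cross = εσ·A_surf·T⁴  ⇒  T⁴ = S/(2σ)   (ε cancels).
T⁴ = 2790/(2·5.67×10⁻⁸) = 2.460×10¹⁰ K⁴.
T = (2.460×10¹⁰)^(1/4).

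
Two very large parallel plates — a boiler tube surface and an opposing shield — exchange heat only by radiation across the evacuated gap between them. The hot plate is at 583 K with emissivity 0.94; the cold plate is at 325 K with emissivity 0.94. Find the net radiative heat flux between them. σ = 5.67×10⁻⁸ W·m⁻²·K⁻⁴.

q ≈ 5250 W/m²

For two infinite grey parallel plates, q = σ(T₁⁴ − T₂⁴)/(1/ε₁ + 1/ε₂ − 1).
T₁⁴ − T₂⁴ = 1.155×10¹¹ − 1.116×10¹⁰ = 1.044×10¹¹ K⁴.
1/ε₁ + 1/ε₂ − 1 = 1.064 + 1.064 − 1 = 1.128.
q = 5.67×10⁻⁸ × 1.044×10¹¹ / 1.128.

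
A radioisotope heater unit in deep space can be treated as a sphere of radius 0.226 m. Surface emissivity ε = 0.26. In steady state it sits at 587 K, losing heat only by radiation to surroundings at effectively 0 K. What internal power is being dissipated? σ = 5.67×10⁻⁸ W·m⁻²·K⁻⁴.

P ≈ 1120 W

Steady state: P = εσA T⁴.
A = 4πr² = 0.6418 m²; T⁴ = (587)⁴ = 1.187×10¹¹ K⁴.
P = 0.26 × 5.67×10⁻⁸ × 0.6418 × 1.187×10¹¹.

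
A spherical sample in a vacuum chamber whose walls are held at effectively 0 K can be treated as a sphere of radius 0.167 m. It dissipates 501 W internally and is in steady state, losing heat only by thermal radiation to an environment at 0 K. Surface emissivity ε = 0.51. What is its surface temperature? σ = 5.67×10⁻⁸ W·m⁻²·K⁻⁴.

Steady state: internal power = radiated power, P = εσA T⁴.
Radiating area A = 4πr² = 0.3505 m².
T⁴ = P/(εσA) = 501/(0.51·5.67×10⁻⁸·0.3505) = 4.944×10¹⁰ K⁴.
T = (4.944×10¹⁰)^(1/4).

T ≈ 472 K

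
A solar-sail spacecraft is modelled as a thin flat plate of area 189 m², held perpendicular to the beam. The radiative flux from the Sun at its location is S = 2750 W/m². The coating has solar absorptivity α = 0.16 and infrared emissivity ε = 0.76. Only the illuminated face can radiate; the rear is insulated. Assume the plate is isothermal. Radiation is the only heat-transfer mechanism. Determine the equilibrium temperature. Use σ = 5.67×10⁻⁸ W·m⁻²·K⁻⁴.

At equilibrium, absorbed power = emitted power.
Absorbing cross-section = A = 189.0 m²; emitting surface = A = 189.0 m² (ratio 1).
αS·A_cross = εσ·A_surf·T⁴  ⇒  T⁴ = αS/(ε·1σ).
T⁴ = 0.160·2750/(0.76·1·5.67×10⁻⁸) = 1.021×10¹⁰ K⁴.
T = (1.021×10¹⁰)^(1/4).

T ≈ 318 K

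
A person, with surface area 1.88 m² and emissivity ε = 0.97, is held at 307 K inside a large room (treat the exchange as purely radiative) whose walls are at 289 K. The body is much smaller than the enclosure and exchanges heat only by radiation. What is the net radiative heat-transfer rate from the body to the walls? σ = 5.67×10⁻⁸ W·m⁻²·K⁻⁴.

For a small grey body in a large enclosure: P_net = εσA(T_body⁴ − T_wall⁴).
A = 1.88 m²; T_body⁴ − T_wall⁴ = 8.883×10⁹ − 6.976×10⁹ = 1.907×10⁹ K⁴.
|P_net| = 0.97·5.67×10⁻⁸·1.880·1.907×10⁹.

P_net ≈ 197 W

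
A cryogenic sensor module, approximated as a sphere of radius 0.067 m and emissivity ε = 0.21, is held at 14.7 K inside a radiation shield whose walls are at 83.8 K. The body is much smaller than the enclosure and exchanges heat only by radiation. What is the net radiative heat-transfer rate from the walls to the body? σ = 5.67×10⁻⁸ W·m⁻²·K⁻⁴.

P_net ≈ 0.0331 W

For a small grey body in a large enclosure: P_net = εσA(T_body⁴ − T_wall⁴).
A = 4πr² = 0.05641 m²; T_body⁴ − T_wall⁴ = 46690 − 4.931×10⁷ = -4.927×10⁷ K⁴.
|P_net| = 0.21·5.67×10⁻⁸·0.05641·4.927×10⁷.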